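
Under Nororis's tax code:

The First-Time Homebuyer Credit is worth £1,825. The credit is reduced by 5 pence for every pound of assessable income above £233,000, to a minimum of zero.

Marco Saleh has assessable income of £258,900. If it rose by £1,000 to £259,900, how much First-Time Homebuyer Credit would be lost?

At £258,900 — 5% of the £25,900 excess over £233,000 is £1,295; credit = £1,825 − £1,295 = £530.
At £259,900 — 5% of the £26,900 excess over £233,000 is £1,345; credit = £1,825 − £1,345 = £480.
Lost: £530 − £480 = £50.

£50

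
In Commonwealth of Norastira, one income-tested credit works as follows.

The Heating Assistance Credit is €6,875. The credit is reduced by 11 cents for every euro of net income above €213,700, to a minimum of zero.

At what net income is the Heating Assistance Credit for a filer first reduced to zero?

The credit falls by 11% of each euro above €213,700, so it reaches zero when the excess is €6,875 / 11% = €62,500: income = €213,700 + €62,500 = €276,200.

€276,200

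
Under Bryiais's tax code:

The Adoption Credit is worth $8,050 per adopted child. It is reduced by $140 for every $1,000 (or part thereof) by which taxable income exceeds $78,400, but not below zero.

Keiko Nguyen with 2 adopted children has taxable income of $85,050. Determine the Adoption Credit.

Adoption Credit: base = 2 × $8,050 = $16,100. income exceeds $78,400 by $6,650, which is 7 full-or-partial $1,000 increments; reduction = 7 × $140 = $980, leaving $15,120.

$15,120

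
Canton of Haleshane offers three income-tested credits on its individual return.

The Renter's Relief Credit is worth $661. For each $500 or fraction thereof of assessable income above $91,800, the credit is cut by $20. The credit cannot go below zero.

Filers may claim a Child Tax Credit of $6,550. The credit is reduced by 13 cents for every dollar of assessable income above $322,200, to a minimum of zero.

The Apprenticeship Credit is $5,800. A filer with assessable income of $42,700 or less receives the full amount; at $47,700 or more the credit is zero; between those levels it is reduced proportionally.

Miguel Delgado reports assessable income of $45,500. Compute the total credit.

Renter's Relief Credit: $45,500 is at or below the $91,800 threshold, so the full $661 applies.
Child Tax Credit: $45,500 is at or below the $322,200 threshold, so the full $6,550 applies.
Apprenticeship Credit: $45,500 is $2,800 into a $5,000 phase-out range, leaving 2,200/5,000 of the credit: $5,800 × 2,200/5,000 = $2,552.
Total: $661 + $6,550 + $2,552 = $9,763.

$9,763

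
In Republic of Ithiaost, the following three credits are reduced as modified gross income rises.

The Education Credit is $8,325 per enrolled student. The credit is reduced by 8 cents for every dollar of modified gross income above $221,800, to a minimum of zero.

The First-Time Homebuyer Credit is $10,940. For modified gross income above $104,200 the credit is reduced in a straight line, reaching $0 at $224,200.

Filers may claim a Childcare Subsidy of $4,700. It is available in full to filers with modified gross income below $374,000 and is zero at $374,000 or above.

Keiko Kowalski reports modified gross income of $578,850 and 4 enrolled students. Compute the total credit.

$4,736

Education Credit: base = 4 × $8,325 = $33,300. 8% of the $357,050 excess over $221,800 is $28,564; credit = $33,300 − $28,564 = $4,736.
First-Time Homebuyer Credit: $578,850 is at or above $224,200, so the credit is $0.
Childcare Subsidy: $578,850 meets or exceeds the $374,000 cutoff, so the credit is $0.
Total: $4,736 + $0 + $0 = $4,736.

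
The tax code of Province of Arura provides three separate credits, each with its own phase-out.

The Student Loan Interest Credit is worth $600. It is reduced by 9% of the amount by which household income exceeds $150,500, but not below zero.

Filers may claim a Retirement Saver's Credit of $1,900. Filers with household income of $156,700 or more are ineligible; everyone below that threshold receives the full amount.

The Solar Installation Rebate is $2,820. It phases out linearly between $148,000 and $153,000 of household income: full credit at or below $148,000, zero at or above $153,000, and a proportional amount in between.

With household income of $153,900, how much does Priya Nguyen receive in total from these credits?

Student Loan Interest Credit: 9% of the $3,400 excess over $150,500 is $306; credit = $600 − $306 = $294.
Retirement Saver's Credit: $153,900 is below the $156,700 cutoff, so the full $1,900 applies.
Solar Installation Rebate: $153,900 is at or above $153,000, so the credit is $0.
Total: $294 + $1,900 + $0 = $2,194.

$2,194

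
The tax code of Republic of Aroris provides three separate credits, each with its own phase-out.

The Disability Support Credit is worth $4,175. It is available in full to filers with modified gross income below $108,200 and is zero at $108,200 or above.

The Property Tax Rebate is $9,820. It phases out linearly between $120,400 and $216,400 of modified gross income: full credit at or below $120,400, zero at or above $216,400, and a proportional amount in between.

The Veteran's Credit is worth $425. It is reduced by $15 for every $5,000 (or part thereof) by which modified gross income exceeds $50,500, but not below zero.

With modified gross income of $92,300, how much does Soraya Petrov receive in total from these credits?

Disability Support Credit: $92,300 is below the $108,200 cutoff, so the full $4,175 applies.
Property Tax Rebate: $92,300 is at or below the $120,400 threshold, so the full $9,820 applies.
Veteran's Credit: income exceeds $50,500 by $41,800, which is 9 full-or-partial $5,000 increments; reduction = 9 × $15 = $135, leaving $290.
Total: $4,175 + $9,820 + $290 = $14,285.

$14,285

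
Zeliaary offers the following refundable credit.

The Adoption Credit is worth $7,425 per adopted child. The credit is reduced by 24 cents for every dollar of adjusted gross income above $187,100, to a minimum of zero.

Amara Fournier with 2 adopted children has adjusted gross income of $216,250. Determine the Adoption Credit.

Adoption Credit: base = 2 × $7,425 = $14,850. 24% of the $29,150 excess over $187,100 is $6,996; credit = $14,850 − $6,996 = $7,854.

$7,854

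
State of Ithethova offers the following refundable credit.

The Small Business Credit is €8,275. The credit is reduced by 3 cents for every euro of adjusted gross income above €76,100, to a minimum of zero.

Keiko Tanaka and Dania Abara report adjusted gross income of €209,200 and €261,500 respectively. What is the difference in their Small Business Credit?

Keiko (€209,200): Small Business Credit: 3% of the €133,100 excess over €76,100 is €3,993; credit = €8,275 − €3,993 = €4,282.
Dania (€261,500): Small Business Credit: 3% of the €185,400 excess over €76,100 is €5,562; credit = €8,275 − €5,562 = €2,713.
Difference: |€4,282 − €2,713| = €1,569.

€1,569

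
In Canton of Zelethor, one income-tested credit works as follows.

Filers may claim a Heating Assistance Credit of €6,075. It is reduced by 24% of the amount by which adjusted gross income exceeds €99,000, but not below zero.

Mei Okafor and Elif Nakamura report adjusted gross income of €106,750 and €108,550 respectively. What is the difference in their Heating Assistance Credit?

Mei (€106,750): Heating Assistance Credit: 24% of the €7,750 excess over €99,000 is €1,860; credit = €6,075 − €1,860 = €4,215.
Elif (€108,550): Heating Assistance Credit: 24% of the €9,550 excess over €99,000 is €2,292; credit = €6,075 − €2,292 = €3,783.
Difference: |€4,215 − €3,783| = €432.

€432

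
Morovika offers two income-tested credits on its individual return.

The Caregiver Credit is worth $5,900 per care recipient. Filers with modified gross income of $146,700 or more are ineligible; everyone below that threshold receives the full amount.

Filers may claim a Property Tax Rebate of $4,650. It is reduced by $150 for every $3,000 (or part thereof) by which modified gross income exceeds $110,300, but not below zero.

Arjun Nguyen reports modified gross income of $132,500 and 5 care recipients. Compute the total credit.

$32,950

Caregiver Credit: base = 5 × $5,900 = $29,500. $132,500 is below the $146,700 cutoff, so the full $29,500 applies.
Property Tax Rebate: income exceeds $110,300 by $22,200, which is 8 full-or-partial $3,000 increments; reduction = 8 × $150 = $1,200, leaving $3,450.
Total: $29,500 + $3,450 = $32,950.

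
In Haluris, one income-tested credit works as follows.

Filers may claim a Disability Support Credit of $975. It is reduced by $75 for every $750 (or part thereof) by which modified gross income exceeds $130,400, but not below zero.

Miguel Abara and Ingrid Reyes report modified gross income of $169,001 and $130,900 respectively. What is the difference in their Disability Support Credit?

$900

Miguel ($169,001): Disability Support Credit: income exceeds $130,400 by $38,601 → 52 increments × $75 = $3,900 ≥ base, so the credit is $0.
Ingrid ($130,900): Disability Support Credit: income exceeds $130,400 by $500, which is 1 full-or-partial $750 increment; reduction = 1 × $75 = $75, leaving $900.
Difference: |$0 − $900| = $900.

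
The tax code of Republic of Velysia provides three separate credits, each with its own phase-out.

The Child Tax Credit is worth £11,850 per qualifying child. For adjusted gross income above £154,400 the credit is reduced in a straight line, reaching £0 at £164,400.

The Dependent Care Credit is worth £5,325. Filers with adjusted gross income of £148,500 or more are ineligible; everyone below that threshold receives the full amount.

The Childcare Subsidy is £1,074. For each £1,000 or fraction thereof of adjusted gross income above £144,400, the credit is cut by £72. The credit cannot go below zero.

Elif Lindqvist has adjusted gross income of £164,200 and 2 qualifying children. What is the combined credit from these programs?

£474

Child Tax Credit: base = 2 × £11,850 = £23,700. £164,200 is £9,800 into a £10,000 phase-out range, leaving 200/10,000 of the credit: £23,700 × 200/10,000 = £474.
Dependent Care Credit: £164,200 meets or exceeds the £148,500 cutoff, so the credit is £0.
Childcare Subsidy: income exceeds £144,400 by £19,800 → 20 increments × £72 = £1,440 ≥ base, so the credit is £0.
Total: £474 + £0 + £0 = £474.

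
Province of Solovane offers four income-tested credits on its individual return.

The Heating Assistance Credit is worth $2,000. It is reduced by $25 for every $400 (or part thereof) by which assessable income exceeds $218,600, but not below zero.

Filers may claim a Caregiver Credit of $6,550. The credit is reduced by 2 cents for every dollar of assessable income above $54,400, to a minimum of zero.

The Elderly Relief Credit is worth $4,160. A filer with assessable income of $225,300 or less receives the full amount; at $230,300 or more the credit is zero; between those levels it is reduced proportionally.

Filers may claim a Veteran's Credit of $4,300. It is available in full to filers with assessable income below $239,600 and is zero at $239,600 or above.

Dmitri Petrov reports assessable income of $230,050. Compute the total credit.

$8,820

Heating Assistance Credit: income exceeds $218,600 by $11,450, which is 29 full-or-partial $400 increments; reduction = 29 × $25 = $725, leaving $1,275.
Caregiver Credit: 2% of the $175,650 excess over $54,400 is $3,513; credit = $6,550 − $3,513 = $3,037.
Elderly Relief Credit: $230,050 is $4,750 into a $5,000 phase-out range, leaving 250/5,000 of the credit: $4,160 × 250/5,000 = $208.
Veteran's Credit: $230,050 is below the $239,600 cutoff, so the full $4,300 applies.
Total: $1,275 + $3,037 + $208 + $4,300 = $8,820.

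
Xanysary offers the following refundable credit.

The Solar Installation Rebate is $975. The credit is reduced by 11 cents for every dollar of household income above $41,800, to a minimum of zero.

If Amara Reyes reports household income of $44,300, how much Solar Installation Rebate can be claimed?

Solar Installation Rebate: 11% of the $2,500 excess over $41,800 is $275; credit = $975 − $275 = $700.

$700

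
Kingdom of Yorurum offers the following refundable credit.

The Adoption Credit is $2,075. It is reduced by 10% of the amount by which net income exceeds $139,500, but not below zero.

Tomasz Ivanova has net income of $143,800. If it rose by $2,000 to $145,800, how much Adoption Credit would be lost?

$200

At $143,800 — 10% of the $4,300 excess over $139,500 is $430; credit = $2,075 − $430 = $1,645.
At $145,800 — 10% of the $6,300 excess over $139,500 is $630; credit = $2,075 − $630 = $1,445.
Lost: $1,645 − $1,445 = $200.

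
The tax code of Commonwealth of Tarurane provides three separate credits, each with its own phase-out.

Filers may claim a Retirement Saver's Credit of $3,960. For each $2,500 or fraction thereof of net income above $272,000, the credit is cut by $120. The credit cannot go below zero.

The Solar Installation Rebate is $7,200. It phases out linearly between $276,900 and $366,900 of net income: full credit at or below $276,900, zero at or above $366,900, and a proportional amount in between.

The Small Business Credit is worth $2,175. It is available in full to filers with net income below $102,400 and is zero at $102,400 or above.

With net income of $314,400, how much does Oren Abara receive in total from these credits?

Retirement Saver's Credit: income exceeds $272,000 by $42,400, which is 17 full-or-partial $2,500 increments; reduction = 17 × $120 = $2,040, leaving $1,920.
Solar Installation Rebate: $314,400 is $37,500 into a $90,000 phase-out range, leaving 52,500/90,000 of the credit: $7,200 × 52,500/90,000 = $4,200.
Small Business Credit: $314,400 meets or exceeds the $102,400 cutoff, so the credit is $0.
Total: $1,920 + $4,200 + $0 = $6,120.

$6,120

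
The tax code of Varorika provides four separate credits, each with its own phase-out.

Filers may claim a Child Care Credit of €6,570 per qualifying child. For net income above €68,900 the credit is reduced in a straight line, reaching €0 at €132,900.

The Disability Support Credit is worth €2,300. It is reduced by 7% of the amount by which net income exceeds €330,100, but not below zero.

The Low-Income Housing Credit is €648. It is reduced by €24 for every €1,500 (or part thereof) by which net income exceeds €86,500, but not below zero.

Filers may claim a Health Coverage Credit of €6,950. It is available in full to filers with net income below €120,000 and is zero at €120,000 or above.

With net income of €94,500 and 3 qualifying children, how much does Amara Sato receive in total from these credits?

Child Care Credit: base = 3 × €6,570 = €19,710. €94,500 is €25,600 into a €64,000 phase-out range, leaving 38,400/64,000 of the credit: €19,710 × 38,400/64,000 = €11,826.
Disability Support Credit: €94,500 is at or below the €330,100 threshold, so the full €2,300 applies.
Low-Income Housing Credit: income exceeds €86,500 by €8,000, which is 6 full-or-partial €1,500 increments; reduction = 6 × €24 = €144, leaving €504.
Health Coverage Credit: €94,500 is below the €120,000 cutoff, so the full €6,950 applies.
Total: €11,826 + €2,300 + €504 + €6,950 = €21,580.

€21,580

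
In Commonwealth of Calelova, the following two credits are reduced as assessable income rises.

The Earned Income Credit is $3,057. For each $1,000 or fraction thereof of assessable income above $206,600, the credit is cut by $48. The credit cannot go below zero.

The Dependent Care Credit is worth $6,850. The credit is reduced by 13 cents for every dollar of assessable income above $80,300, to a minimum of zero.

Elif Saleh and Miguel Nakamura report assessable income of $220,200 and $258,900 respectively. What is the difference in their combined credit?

Elif ($220,200): Earned Income Credit: income exceeds $206,600 by $13,600, which is 14 full-or-partial $1,000 increments; reduction = 14 × $48 = $672, leaving $2,385. Dependent Care Credit: 13% of the $139,900 excess over $80,300 is $18,187 ≥ base, so the credit is $0. total $2,385 + $0 = $2,385
Miguel ($258,900): Earned Income Credit: income exceeds $206,600 by $52,300, which is 53 full-or-partial $1,000 increments; reduction = 53 × $48 = $2,544, leaving $513. Dependent Care Credit: 13% of the $178,600 excess over $80,300 is $23,218 ≥ base, so the credit is $0. total $513 + $0 = $513
Difference: |$2,385 − $513| = $1,872.

$1,872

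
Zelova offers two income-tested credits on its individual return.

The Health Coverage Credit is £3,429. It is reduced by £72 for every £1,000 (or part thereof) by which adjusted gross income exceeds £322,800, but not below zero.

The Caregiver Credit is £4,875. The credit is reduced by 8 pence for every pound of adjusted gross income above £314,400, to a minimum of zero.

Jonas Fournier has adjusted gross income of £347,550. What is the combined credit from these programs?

Health Coverage Credit: income exceeds £322,800 by £24,750, which is 25 full-or-partial £1,000 increments; reduction = 25 × £72 = £1,800, leaving £1,629.
Caregiver Credit: 8% of the £33,150 excess over £314,400 is £2,652; credit = £4,875 − £2,652 = £2,223.
Total: £1,629 + £2,223 = £3,852.

£3,852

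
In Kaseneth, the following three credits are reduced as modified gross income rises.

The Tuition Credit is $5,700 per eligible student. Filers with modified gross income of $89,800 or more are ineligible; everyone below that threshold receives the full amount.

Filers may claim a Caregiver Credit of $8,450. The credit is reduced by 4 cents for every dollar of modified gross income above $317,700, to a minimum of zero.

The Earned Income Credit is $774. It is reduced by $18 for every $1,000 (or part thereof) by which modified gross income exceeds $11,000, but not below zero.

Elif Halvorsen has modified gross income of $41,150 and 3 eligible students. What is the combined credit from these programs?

Tuition Credit: base = 3 × $5,700 = $17,100. $41,150 is below the $89,800 cutoff, so the full $17,100 applies.
Caregiver Credit: $41,150 is at or below the $317,700 threshold, so the full $8,450 applies.
Earned Income Credit: income exceeds $11,000 by $30,150, which is 31 full-or-partial $1,000 increments; reduction = 31 × $18 = $558, leaving $216.
Total: $17,100 + $8,450 + $216 = $25,766.

$25,766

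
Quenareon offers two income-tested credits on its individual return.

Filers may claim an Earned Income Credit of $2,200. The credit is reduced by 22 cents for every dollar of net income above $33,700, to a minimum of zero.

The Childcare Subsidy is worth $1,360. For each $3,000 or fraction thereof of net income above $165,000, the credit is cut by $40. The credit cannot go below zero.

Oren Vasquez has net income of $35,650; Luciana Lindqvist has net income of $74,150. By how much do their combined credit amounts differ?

Oren ($35,650): Earned Income Credit: 22% of the $1,950 excess over $33,700 is $429; credit = $2,200 − $429 = $1,771. Childcare Subsidy: $35,650 is at or below the $165,000 threshold, so the full $1,360 applies. total $1,771 + $1,360 = $3,131
Luciana ($74,150): Earned Income Credit: 22% of the $40,450 excess over $33,700 is $8,899 ≥ base, so the credit is $0. Childcare Subsidy: $74,150 is at or below the $165,000 threshold, so the full $1,360 applies. total $0 + $1,360 = $1,360
Difference: |$3,131 − $1,360| = $1,771.

$1,771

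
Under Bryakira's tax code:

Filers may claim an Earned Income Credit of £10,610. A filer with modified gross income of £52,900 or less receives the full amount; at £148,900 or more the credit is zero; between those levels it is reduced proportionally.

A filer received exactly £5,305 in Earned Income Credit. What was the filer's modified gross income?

£100,900

£5,305 is 5,305/10,610 of the full £10,610, so 5,305/10,610 of the £96,000 range has been used: income = £52,900 + £96,000 × 5,305/10,610 = £100,900.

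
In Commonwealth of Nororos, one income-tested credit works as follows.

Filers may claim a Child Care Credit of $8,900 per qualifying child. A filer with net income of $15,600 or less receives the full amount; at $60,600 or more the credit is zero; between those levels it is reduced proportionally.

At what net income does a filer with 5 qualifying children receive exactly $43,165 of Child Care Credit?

$16,950

Full credit = 5 × $8,900 = $44,500.
$43,165 is 43,165/44,500 of the full $44,500, so 1,335/44,500 of the $45,000 range has been used: income = $15,600 + $45,000 × 1,335/44,500 = $16,950.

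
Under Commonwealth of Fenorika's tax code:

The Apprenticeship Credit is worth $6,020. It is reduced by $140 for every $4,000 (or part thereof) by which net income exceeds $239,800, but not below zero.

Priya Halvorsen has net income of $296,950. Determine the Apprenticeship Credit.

$3,920

Apprenticeship Credit: income exceeds $239,800 by $57,150, which is 15 full-or-partial $4,000 increments; reduction = 15 × $140 = $2,100, leaving $3,920.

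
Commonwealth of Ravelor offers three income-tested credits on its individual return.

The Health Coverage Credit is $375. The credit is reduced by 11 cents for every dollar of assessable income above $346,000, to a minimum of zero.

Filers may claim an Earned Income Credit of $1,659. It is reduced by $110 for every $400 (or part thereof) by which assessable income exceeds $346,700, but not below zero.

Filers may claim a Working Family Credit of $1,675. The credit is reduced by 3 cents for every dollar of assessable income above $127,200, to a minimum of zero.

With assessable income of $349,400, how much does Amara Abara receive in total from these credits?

Health Coverage Credit: 11% of the $3,400 excess over $346,000 is $374; credit = $375 − $374 = $1.
Earned Income Credit: income exceeds $346,700 by $2,700, which is 7 full-or-partial $400 increments; reduction = 7 × $110 = $770, leaving $889.
Working Family Credit: 3% of the $222,200 excess over $127,200 is $6,666 ≥ base, so the credit is $0.
Total: $1 + $889 + $0 = $890.

$890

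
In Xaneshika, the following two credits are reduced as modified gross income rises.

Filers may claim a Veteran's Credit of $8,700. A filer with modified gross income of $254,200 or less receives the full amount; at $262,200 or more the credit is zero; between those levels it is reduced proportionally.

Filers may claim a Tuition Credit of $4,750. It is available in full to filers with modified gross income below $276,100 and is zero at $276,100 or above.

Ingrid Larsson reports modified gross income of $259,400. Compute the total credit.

Veteran's Credit: $259,400 is $5,200 into a $8,000 phase-out range, leaving 2,800/8,000 of the credit: $8,700 × 2,800/8,000 = $3,045.
Tuition Credit: $259,400 is below the $276,100 cutoff, so the full $4,750 applies.
Total: $3,045 + $4,750 = $7,795.

$7,795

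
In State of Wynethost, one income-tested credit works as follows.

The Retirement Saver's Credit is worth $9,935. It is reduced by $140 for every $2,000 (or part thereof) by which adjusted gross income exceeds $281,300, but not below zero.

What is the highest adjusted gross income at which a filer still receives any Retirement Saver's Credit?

$421,300

After 70 increments the reduction is 70 × $140 = $9,800, leaving $135; one more increment wipes it out. Increment 70 ends at excess 70 × $2,000 = $140,000, so the highest qualifying income is $281,300 + $140,000 = $421,300.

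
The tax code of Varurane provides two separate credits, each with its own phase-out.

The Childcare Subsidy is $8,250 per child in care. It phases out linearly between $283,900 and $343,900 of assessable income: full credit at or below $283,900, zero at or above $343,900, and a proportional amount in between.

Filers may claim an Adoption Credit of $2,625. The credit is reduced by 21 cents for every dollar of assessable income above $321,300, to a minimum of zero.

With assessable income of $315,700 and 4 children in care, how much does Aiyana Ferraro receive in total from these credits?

Childcare Subsidy: base = 4 × $8,250 = $33,000. $315,700 is $31,800 into a $60,000 phase-out range, leaving 28,200/60,000 of the credit: $33,000 × 28,200/60,000 = $15,510.
Adoption Credit: $315,700 is at or below the $321,300 threshold, so the full $2,625 applies.
Total: $15,510 + $2,625 = $18,135.

$18,135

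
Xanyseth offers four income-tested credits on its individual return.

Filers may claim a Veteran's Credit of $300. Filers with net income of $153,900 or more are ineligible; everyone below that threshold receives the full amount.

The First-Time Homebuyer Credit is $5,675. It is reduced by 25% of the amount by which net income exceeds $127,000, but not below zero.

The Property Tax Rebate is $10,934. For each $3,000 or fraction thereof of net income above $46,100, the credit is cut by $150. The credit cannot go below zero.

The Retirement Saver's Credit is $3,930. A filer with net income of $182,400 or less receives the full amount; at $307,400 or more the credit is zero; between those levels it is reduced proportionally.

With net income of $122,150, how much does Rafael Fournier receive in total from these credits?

$16,939

Veteran's Credit: $122,150 is below the $153,900 cutoff, so the full $300 applies.
First-Time Homebuyer Credit: $122,150 is at or below the $127,000 threshold, so the full $5,675 applies.
Property Tax Rebate: income exceeds $46,100 by $76,050, which is 26 full-or-partial $3,000 increments; reduction = 26 × $150 = $3,900, leaving $7,034.
Retirement Saver's Credit: $122,150 is at or below the $182,400 threshold, so the full $3,930 applies.
Total: $300 + $5,675 + $7,034 + $3,930 = $16,939.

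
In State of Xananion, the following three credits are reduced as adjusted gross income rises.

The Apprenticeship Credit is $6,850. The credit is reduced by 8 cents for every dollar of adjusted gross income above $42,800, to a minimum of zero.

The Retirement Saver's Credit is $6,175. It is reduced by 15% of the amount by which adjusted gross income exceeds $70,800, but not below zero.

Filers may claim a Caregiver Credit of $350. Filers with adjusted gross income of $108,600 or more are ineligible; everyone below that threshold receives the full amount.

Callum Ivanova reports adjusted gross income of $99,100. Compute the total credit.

$4,626

Apprenticeship Credit: 8% of the $56,300 excess over $42,800 is $4,504; credit = $6,850 − $4,504 = $2,346.
Retirement Saver's Credit: 15% of the $28,300 excess over $70,800 is $4,245; credit = $6,175 − $4,245 = $1,930.
Caregiver Credit: $99,100 is below the $108,600 cutoff, so the full $350 applies.
Total: $2,346 + $1,930 + $350 = $4,626.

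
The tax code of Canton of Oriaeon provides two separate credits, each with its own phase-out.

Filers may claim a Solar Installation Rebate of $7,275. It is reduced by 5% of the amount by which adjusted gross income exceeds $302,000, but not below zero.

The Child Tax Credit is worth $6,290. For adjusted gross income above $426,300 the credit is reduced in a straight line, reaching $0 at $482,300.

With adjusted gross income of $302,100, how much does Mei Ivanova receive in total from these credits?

Solar Installation Rebate: 5% of the $100 excess over $302,000 is $5; credit = $7,275 − $5 = $7,270.
Child Tax Credit: $302,100 is at or below the $426,300 threshold, so the full $6,290 applies.
Total: $7,270 + $6,290 = $13,560.

$13,560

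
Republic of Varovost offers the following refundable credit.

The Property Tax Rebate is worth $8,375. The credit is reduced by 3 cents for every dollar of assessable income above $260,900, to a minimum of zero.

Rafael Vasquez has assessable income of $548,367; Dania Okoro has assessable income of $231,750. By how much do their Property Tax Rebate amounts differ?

$8,375

Rafael ($548,367): Property Tax Rebate: 3% of the $287,467 excess over $260,900 is $8,624.01 ≥ base, so the credit is $0.
Dania ($231,750): Property Tax Rebate: $231,750 is at or below the $260,900 threshold, so the full $8,375 applies.
Difference: |$0 − $8,375| = $8,375.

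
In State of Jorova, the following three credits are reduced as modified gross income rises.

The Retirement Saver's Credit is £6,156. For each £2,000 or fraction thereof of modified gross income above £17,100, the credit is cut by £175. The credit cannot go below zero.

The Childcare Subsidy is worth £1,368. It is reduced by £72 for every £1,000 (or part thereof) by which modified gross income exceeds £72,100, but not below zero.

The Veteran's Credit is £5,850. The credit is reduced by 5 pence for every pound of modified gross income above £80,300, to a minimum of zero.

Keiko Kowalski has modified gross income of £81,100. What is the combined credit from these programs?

Retirement Saver's Credit: income exceeds £17,100 by £64,000, which is 32 full-or-partial £2,000 increments; reduction = 32 × £175 = £5,600, leaving £556.
Childcare Subsidy: income exceeds £72,100 by £9,000, which is 9 full-or-partial £1,000 increments; reduction = 9 × £72 = £648, leaving £720.
Veteran's Credit: 5% of the £800 excess over £80,300 is £40; credit = £5,850 − £40 = £5,810.
Total: £556 + £720 + £5,810 = £7,086.

£7,086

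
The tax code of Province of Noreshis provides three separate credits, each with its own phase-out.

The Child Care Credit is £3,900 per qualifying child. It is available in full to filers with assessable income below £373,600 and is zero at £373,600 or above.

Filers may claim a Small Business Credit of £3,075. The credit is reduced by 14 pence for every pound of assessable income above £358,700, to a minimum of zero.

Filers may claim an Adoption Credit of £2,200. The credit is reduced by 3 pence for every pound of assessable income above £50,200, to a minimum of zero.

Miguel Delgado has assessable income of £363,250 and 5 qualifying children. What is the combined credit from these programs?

£21,938

Child Care Credit: base = 5 × £3,900 = £19,500. £363,250 is below the £373,600 cutoff, so the full £19,500 applies.
Small Business Credit: 14% of the £4,550 excess over £358,700 is £637; credit = £3,075 − £637 = £2,438.
Adoption Credit: 3% of the £313,050 excess over £50,200 is £9,391.50 ≥ base, so the credit is £0.
Total: £19,500 + £2,438 + £0 = £21,938.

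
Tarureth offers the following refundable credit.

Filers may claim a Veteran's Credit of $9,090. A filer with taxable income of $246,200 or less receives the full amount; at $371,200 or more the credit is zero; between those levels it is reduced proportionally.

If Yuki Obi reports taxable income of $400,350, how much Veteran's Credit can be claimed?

Veteran's Credit: $400,350 is at or above $371,200, so the credit is $0.

$0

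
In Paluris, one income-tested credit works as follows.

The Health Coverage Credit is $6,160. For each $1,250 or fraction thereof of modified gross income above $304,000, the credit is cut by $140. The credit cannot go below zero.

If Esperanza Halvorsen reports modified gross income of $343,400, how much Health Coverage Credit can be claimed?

$1,680

Health Coverage Credit: income exceeds $304,000 by $39,400, which is 32 full-or-partial $1,250 increments; reduction = 32 × $140 = $4,480, leaving $1,680.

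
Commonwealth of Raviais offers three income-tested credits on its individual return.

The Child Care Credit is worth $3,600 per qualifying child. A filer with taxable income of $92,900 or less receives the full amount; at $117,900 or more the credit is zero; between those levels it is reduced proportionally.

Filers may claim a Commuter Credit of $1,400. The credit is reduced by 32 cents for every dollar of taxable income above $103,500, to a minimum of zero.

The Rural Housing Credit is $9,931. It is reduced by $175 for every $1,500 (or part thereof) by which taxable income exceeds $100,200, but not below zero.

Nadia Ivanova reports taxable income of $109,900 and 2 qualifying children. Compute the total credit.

Child Care Credit: base = 2 × $3,600 = $7,200. $109,900 is $17,000 into a $25,000 phase-out range, leaving 8,000/25,000 of the credit: $7,200 × 8,000/25,000 = $2,304.
Commuter Credit: 32% of the $6,400 excess over $103,500 is $2,048 ≥ base, so the credit is $0.
Rural Housing Credit: income exceeds $100,200 by $9,700, which is 7 full-or-partial $1,500 increments; reduction = 7 × $175 = $1,225, leaving $8,706.
Total: $2,304 + $0 + $8,706 = $11,010.

$11,010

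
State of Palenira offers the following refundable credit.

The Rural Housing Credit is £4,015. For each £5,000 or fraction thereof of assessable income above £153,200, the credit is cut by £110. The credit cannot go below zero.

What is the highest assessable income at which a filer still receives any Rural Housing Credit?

After 36 increments the reduction is 36 × £110 = £3,960, leaving £55; one more increment wipes it out. Increment 36 ends at excess 36 × £5,000 = £180,000, so the highest qualifying income is £153,200 + £180,000 = £333,200.

£333,200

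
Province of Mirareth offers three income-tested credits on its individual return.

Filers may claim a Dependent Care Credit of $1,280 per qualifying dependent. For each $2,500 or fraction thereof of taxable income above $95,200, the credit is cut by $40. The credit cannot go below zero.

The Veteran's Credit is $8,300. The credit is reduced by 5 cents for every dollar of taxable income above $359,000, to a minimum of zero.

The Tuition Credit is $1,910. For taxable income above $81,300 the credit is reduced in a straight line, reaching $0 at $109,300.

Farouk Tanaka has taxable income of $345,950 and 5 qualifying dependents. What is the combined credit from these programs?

$10,660

Dependent Care Credit: base = 5 × $1,280 = $6,400. income exceeds $95,200 by $250,750, which is 101 full-or-partial $2,500 increments; reduction = 101 × $40 = $4,040, leaving $2,360.
Veteran's Credit: $345,950 is at or below the $359,000 threshold, so the full $8,300 applies.
Tuition Credit: $345,950 is at or above $109,300, so the credit is $0.
Total: $2,360 + $8,300 + $0 = $10,660.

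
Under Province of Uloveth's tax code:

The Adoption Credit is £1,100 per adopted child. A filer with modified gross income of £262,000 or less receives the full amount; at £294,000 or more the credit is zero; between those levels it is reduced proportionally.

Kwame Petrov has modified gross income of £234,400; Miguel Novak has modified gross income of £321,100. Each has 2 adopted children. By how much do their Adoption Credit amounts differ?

£2,200

Kwame (£234,400): Adoption Credit: base = 2 × £1,100 = £2,200. £234,400 is at or below the £262,000 threshold, so the full £2,200 applies.
Miguel (£321,100): Adoption Credit: base = 2 × £1,100 = £2,200. £321,100 is at or above £294,000, so the credit is £0.
Difference: |£2,200 − £0| = £2,200.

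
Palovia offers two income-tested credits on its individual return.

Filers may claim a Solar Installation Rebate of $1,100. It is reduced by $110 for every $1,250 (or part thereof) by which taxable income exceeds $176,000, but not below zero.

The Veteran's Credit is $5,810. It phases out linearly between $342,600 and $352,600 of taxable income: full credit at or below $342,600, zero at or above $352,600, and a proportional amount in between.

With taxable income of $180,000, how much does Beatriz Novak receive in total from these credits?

Solar Installation Rebate: income exceeds $176,000 by $4,000, which is 4 full-or-partial $1,250 increments; reduction = 4 × $110 = $440, leaving $660.
Veteran's Credit: $180,000 is at or below the $342,600 threshold, so the full $5,810 applies.
Total: $660 + $5,810 = $6,470.

$6,470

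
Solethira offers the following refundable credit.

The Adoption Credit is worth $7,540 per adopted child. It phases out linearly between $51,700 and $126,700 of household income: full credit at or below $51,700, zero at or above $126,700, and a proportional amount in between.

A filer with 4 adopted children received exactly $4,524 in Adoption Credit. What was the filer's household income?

Full credit = 4 × $7,540 = $30,160.
$4,524 is 4,524/30,160 of the full $30,160, so 25,636/30,160 of the $75,000 range has been used: income = $51,700 + $75,000 × 25,636/30,160 = $115,450.

$115,450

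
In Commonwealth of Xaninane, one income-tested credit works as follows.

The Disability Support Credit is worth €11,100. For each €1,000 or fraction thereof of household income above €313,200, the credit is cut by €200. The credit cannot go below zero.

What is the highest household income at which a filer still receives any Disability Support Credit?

After 55 increments the reduction is 55 × €200 = €11,000, leaving €100; one more increment wipes it out. Increment 55 ends at excess 55 × €1,000 = €55,000, so the highest qualifying income is €313,200 + €55,000 = €368,200.

€368,200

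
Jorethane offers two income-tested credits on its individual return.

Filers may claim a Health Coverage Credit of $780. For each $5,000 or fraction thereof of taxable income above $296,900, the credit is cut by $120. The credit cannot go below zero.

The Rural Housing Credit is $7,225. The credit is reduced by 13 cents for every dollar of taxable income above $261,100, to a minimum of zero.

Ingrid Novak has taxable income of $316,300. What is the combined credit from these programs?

Health Coverage Credit: income exceeds $296,900 by $19,400, which is 4 full-or-partial $5,000 increments; reduction = 4 × $120 = $480, leaving $300.
Rural Housing Credit: 13% of the $55,200 excess over $261,100 is $7,176; credit = $7,225 − $7,176 = $49.
Total: $300 + $49 = $349.

$349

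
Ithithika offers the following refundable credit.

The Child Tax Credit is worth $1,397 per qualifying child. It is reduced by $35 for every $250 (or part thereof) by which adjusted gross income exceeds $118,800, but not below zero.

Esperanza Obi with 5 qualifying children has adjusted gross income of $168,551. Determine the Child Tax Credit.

Child Tax Credit: base = 5 × $1,397 = $6,985. income exceeds $118,800 by $49,751 → 200 increments × $35 = $7,000 ≥ base, so the credit is $0.

$0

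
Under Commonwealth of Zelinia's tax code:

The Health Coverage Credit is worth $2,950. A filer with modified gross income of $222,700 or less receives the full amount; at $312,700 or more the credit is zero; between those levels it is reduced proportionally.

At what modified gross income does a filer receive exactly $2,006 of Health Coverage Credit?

$2,006 is 2,006/2,950 of the full $2,950, so 944/2,950 of the $90,000 range has been used: income = $222,700 + $90,000 × 944/2,950 = $251,500.

$251,500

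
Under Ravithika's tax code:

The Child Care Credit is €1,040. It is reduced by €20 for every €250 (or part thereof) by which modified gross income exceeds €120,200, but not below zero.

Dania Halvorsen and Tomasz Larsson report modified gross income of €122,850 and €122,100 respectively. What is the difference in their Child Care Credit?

€60

Dania (€122,850): Child Care Credit: income exceeds €120,200 by €2,650, which is 11 full-or-partial €250 increments; reduction = 11 × €20 = €220, leaving €820.
Tomasz (€122,100): Child Care Credit: income exceeds €120,200 by €1,900, which is 8 full-or-partial €250 increments; reduction = 8 × €20 = €160, leaving €880.
Difference: |€820 − €880| = €60.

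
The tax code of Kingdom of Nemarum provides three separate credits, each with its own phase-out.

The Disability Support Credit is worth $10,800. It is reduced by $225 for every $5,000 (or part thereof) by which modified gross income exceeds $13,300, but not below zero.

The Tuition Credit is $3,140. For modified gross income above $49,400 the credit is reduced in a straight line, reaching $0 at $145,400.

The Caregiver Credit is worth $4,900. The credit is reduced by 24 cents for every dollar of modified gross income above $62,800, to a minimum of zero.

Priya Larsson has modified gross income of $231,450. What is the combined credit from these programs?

Disability Support Credit: income exceeds $13,300 by $218,150, which is 44 full-or-partial $5,000 increments; reduction = 44 × $225 = $9,900, leaving $900.
Tuition Credit: $231,450 is at or above $145,400, so the credit is $0.
Caregiver Credit: 24% of the $168,650 excess over $62,800 is $40,476 ≥ base, so the credit is $0.
Total: $900 + $0 + $0 = $900.

$900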